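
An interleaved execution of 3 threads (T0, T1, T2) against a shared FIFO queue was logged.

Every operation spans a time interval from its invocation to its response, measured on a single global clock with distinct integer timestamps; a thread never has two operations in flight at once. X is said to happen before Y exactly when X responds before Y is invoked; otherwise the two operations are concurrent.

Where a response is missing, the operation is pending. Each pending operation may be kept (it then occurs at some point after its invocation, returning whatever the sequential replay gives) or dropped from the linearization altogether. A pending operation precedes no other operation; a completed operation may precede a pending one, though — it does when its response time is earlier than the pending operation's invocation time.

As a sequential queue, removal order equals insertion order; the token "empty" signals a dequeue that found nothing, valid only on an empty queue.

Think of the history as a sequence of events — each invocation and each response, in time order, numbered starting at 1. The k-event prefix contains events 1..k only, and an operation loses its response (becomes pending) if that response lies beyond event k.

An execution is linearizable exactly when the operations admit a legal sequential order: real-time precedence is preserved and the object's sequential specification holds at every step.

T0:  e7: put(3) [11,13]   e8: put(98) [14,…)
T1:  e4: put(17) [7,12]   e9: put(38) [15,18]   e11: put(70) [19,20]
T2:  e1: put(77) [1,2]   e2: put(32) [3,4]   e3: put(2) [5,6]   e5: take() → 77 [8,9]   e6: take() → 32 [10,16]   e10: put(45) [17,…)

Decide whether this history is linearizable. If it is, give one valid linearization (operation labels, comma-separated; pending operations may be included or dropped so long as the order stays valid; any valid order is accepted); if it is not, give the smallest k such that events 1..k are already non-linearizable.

linearizable — witness: e1, e2, e3, e4, e5, e6, e7, e8, e9, e10, e11

step 1: e1 put(77) — queue <77>
step 2: e2 put(32) — queue <77,32>
step 3: e3 put(2) — queue <77,32,2>
step 4: e4 put(17) — queue <77,32,2,17>
step 5: e5 take() → 77 — queue <32,2,17>
step 6: e6 take() → 32 — queue <2,17>
step 7: e7 put(3) — queue <2,17,3>
step 8: e8 put(98) (pending, included) — queue <2,17,3,98>
step 9: e9 put(38) — queue <2,17,3,98,38>
step 10: e10 put(45) (pending, included) — queue <2,17,3,98,38,45>
step 11: e11 put(70) — queue <2,17,3,98,38,45,70>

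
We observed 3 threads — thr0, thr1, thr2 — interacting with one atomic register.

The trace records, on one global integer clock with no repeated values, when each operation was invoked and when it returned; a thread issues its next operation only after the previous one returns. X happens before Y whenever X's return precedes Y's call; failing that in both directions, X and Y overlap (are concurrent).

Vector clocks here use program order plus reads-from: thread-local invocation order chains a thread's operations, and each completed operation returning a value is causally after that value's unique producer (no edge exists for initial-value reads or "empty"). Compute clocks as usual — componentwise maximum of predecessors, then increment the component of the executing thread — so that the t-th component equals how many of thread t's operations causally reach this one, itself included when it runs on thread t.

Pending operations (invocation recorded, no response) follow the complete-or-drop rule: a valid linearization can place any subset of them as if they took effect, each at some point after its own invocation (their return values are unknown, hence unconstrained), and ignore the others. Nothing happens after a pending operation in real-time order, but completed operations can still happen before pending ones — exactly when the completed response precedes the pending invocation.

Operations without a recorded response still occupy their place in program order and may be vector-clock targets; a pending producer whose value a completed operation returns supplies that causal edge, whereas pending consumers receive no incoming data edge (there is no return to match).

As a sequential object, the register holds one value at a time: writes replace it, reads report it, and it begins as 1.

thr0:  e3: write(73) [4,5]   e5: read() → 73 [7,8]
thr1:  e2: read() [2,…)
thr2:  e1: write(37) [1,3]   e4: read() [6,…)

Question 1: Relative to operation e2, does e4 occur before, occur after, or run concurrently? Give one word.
Answer: concurrent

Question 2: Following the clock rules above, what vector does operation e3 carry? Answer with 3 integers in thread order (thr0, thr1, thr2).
Answer: (1, 0, 0)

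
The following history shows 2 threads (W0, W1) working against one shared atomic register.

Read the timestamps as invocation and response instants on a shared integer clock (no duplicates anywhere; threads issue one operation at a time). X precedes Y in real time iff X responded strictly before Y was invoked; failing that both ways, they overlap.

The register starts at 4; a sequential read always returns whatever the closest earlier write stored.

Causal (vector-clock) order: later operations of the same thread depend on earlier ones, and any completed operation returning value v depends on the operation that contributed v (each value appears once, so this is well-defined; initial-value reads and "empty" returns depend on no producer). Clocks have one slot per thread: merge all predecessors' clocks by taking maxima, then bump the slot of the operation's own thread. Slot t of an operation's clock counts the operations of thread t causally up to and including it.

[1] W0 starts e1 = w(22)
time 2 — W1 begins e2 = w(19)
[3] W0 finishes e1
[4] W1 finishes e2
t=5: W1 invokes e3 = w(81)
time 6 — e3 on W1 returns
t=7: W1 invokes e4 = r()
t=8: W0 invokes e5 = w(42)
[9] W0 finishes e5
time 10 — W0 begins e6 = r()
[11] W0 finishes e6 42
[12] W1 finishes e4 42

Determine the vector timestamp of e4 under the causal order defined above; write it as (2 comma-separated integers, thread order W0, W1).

(2, 3)

VC(e2, invoked at 2): no causal predecessors; +1 on W1 → (0, 1)
VC(e1, invoked at 1): no causal predecessors; +1 on W0 → (1, 0)
merge at e3 (invoked 5): VC(e2)=(0, 1), own-thread bump on W1 → (0, 2)
merge at e5 (invoked 8): VC(e1)=(1, 0), own-thread bump on W0 → (2, 0)
merge at e6 (invoked 10): VC(e5)=(2, 0), own-thread bump on W0 → (3, 0)
merge at e4 (invoked 7): VC(e3)=(0, 2), VC(e5)=(2, 0), own-thread bump on W1 → (2, 3)
target: VC(e4) = (2, 3)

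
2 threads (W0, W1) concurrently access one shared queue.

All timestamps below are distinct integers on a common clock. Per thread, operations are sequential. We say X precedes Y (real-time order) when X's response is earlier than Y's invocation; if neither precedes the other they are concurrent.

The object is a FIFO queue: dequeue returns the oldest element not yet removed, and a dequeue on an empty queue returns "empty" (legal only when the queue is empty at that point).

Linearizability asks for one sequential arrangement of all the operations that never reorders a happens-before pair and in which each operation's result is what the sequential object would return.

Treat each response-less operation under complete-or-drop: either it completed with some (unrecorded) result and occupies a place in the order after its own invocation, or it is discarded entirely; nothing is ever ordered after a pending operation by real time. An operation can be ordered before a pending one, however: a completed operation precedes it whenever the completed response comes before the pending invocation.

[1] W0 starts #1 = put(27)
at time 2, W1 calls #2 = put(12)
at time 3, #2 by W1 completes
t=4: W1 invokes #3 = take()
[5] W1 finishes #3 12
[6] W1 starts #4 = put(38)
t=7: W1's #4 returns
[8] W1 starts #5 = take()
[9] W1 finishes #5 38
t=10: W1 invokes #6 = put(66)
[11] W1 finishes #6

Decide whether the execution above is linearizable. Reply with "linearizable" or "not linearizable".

one valid linearization: #2, #3, #4, #1, #5, #6
step 1: #2 put(12) — queue <12>
step 2: #3 take() → 12 — queue <>
step 3: #4 put(38) — queue <38>
step 4: #1 put(27) (pending, included) — queue <38,27>
step 5: #5 take() → 38 — queue <27>
step 6: #6 put(66) — queue <27,66>

linearizable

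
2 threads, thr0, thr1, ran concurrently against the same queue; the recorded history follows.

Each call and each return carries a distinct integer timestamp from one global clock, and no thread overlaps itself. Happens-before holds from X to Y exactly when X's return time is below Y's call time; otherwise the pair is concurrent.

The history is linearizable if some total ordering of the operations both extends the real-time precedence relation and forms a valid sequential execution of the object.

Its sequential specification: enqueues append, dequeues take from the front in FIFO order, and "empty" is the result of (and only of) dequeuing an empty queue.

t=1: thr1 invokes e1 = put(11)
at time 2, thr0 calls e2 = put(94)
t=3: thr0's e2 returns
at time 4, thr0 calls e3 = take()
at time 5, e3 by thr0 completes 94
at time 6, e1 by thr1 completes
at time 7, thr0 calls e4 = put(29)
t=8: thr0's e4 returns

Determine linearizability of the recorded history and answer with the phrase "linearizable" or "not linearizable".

witness order: e2, e1, e3, e4
after step 1 (e2 put(94)): queue <94>
after step 2 (e1 put(11)): queue <94,11>
after step 3 (e3 take() → 94): queue <11>
after step 4 (e4 put(29)): queue <11,29>

linearizable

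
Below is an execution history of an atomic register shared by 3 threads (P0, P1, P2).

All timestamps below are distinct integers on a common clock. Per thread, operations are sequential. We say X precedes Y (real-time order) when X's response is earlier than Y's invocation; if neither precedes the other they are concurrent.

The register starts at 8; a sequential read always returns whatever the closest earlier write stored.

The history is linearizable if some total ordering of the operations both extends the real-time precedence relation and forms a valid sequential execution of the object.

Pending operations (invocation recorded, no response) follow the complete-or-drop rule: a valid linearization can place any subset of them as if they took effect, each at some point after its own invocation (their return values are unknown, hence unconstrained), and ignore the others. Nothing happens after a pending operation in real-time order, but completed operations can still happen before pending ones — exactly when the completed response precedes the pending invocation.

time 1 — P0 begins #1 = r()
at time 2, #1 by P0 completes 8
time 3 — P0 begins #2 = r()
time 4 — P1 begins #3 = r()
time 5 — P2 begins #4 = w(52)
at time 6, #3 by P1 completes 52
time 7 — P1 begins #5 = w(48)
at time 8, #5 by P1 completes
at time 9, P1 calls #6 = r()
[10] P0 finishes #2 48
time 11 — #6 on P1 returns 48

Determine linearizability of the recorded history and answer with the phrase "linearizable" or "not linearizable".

a witness: #1, #4, #3, #5, #2, #6
step 1: #1 r() → 8 — value 8
step 2: #4 w(52) (pending, included) — value 52
step 3: #3 r() → 52 — value 52
step 4: #5 w(48) — value 48
step 5: #2 r() → 48 — value 48
step 6: #6 r() → 48 — value 48

linearizable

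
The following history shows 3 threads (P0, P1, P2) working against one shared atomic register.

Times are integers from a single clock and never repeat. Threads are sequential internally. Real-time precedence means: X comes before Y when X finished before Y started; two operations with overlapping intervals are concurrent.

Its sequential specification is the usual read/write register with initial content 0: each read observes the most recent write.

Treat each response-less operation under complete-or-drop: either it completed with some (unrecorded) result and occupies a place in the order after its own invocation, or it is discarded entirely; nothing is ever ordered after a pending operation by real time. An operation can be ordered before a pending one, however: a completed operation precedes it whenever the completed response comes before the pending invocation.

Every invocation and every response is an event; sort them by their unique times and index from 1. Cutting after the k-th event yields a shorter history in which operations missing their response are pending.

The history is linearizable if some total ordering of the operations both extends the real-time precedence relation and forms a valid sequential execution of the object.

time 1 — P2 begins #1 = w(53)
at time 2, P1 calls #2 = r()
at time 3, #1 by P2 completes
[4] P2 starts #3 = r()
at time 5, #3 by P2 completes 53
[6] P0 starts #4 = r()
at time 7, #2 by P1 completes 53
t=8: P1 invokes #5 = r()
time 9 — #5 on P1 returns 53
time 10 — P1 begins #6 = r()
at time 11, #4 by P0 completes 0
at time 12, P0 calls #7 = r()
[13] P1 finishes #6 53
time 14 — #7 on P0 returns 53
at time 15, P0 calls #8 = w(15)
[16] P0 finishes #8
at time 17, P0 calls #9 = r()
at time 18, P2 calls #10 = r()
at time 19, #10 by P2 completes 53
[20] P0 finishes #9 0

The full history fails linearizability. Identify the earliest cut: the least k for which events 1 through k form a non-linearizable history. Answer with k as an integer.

11

events 1..10 are still linearizable — one witness is #1, #2, #3, #4, #5:
after step 1 (#1 w(53)): value 53
after step 2 (#2 r() → 53): value 53
after step 3 (#3 r() → 53): value 53
after step 4 (#4 r() (pending, included)): value 53
after step 5 (#5 r() → 53): value 53
event 11 — #4's response, time 11 — after it, nothing linearizes
no escape via the 1 pending operation (#6): every completion choice fails
take #1, #2, #3, #4, #5 (pending dropped): step 4 already fails, because #4 r() → 0 cannot occur there
take #1, #2, #3, #5, #4 (pending dropped): step 5 already fails, because #4 r() → 0 cannot occur there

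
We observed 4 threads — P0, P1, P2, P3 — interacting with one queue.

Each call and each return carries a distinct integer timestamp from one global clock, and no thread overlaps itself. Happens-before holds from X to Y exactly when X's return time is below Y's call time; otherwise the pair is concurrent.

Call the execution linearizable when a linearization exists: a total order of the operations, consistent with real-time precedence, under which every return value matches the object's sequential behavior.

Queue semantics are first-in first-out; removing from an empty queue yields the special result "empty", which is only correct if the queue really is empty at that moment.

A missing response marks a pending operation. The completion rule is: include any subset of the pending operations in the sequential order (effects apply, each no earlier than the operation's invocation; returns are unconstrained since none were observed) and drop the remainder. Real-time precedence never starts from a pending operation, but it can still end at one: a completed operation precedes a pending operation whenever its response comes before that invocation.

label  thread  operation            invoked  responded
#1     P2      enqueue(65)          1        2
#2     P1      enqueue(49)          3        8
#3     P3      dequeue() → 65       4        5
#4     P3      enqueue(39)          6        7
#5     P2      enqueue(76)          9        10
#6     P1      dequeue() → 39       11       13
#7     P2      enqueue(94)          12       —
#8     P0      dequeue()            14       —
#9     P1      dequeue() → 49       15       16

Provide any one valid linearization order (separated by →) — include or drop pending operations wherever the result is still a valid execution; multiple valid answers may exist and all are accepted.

1. #1 enqueue(65), leaving queue <65>
2. #3 dequeue() → 65, leaving queue <>
3. #4 enqueue(39), leaving queue <39>
4. #2 enqueue(49), leaving queue <39,49>
5. #5 enqueue(76), leaving queue <39,49,76>
6. #6 dequeue() → 39, leaving queue <49,76>
7. #7 enqueue(94) (pending, included), leaving queue <49,76,94>
8. #9 dequeue() → 49, leaving queue <76,94>

#1 → #3 → #4 → #2 → #5 → #6 → #7 → #9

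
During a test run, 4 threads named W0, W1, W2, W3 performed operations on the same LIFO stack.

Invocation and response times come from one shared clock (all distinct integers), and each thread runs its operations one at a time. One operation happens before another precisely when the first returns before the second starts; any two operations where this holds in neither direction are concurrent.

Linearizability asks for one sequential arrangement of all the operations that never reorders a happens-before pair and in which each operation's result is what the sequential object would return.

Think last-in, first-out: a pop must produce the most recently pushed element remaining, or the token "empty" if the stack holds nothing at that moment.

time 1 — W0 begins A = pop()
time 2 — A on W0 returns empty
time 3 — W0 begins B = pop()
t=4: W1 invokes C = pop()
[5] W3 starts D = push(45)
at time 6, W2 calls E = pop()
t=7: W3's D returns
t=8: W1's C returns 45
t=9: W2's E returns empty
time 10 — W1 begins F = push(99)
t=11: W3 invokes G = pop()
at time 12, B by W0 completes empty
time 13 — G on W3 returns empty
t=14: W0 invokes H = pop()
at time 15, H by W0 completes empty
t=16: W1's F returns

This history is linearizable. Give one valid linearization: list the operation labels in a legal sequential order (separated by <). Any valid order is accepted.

step 1: A pop() → empty — stack <>
step 2: B pop() → empty — stack <>
step 3: D push(45) — stack <45>
step 4: C pop() → 45 — stack <>
step 5: E pop() → empty — stack <>
step 6: G pop() → empty — stack <>
step 7: H pop() → empty — stack <>
step 8: F push(99) — stack <99>

A < B < D < C < E < G < H < F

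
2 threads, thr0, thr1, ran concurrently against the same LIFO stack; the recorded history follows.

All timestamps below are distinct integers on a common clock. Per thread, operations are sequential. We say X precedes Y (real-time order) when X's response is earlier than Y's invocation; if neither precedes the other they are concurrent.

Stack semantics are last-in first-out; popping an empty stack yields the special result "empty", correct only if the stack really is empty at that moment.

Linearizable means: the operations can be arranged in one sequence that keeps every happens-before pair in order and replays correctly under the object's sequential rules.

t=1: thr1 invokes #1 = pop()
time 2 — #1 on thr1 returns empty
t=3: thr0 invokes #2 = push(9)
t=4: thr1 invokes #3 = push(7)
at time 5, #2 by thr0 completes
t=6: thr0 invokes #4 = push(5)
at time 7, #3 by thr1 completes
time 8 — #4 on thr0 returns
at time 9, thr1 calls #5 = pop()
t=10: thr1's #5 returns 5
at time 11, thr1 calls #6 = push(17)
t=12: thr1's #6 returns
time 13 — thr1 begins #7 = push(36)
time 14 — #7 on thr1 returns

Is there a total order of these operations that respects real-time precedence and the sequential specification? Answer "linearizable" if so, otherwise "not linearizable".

one valid linearization: #1, #2, #3, #4, #5, #6, #7
after step 1 (#1 pop() → empty): stack <>
after step 2 (#2 push(9)): stack <9>
after step 3 (#3 push(7)): stack <9,7>
after step 4 (#4 push(5)): stack <9,7,5>
after step 5 (#5 pop() → 5): stack <9,7>
after step 6 (#6 push(17)): stack <9,7,17>
after step 7 (#7 push(36)): stack <9,7,17,36>

linearizable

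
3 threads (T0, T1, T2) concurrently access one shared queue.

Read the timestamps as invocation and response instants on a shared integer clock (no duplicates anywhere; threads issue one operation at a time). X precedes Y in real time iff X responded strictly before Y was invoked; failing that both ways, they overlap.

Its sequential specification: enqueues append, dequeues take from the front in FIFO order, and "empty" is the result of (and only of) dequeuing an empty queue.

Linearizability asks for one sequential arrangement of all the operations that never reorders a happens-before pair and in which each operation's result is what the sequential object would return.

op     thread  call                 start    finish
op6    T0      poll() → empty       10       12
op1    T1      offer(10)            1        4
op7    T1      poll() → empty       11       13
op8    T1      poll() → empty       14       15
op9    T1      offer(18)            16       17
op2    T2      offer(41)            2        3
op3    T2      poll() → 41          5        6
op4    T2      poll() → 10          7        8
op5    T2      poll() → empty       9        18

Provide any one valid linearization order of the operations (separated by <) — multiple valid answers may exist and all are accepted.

step 1: op2 offer(41) — queue <41>
step 2: op1 offer(10) — queue <41,10>
step 3: op3 poll() → 41 — queue <10>
step 4: op4 poll() → 10 — queue <>
step 5: op5 poll() → empty — queue <>
step 6: op6 poll() → empty — queue <>
step 7: op7 poll() → empty — queue <>
step 8: op8 poll() → empty — queue <>
step 9: op9 offer(18) — queue <18>

op2 < op1 < op3 < op4 < op5 < op6 < op7 < op8 < op9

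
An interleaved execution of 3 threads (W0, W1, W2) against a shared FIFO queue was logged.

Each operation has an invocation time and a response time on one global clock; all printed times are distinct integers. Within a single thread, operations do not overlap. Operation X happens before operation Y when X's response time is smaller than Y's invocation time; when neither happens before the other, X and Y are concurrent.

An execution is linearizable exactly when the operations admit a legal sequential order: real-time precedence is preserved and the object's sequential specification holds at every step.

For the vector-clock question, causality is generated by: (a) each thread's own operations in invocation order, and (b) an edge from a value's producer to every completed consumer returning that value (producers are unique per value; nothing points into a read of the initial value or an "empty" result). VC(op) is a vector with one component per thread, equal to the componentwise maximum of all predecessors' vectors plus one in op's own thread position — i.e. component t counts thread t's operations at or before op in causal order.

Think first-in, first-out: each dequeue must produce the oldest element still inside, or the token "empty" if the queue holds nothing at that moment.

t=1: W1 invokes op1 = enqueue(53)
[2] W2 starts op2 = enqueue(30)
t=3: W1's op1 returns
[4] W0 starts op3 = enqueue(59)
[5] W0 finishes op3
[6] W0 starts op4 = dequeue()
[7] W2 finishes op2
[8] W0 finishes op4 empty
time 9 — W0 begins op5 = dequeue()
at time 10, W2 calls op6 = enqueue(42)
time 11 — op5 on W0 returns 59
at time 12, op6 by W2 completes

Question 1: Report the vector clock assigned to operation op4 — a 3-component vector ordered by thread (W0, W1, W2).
op2 (invocation 2): nothing precedes it; W2's component alone gives (0, 0, 1)
op1 (invocation 1): nothing precedes it; W1's component alone gives (0, 1, 0)
op3 (invocation 4): nothing precedes it; W0's component alone gives (1, 0, 0)
invoked at 10, op6 merges VC(op2)=(0, 0, 1) and bumps W2's slot → (0, 0, 2)
invoked at 6, op4 merges VC(op3)=(1, 0, 0) and bumps W0's slot → (2, 0, 0)
invoked at 9, op5 merges VC(op3)=(1, 0, 0), VC(op4)=(2, 0, 0) and bumps W0's slot → (3, 0, 0)
target: VC(op4) = (2, 0, 0)

(2, 0, 0)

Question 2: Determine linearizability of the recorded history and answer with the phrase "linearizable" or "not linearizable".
through event 7 a valid linearization exists; event 8 (op4 responding at time 8) ends that
the 4 completed operations admit 4 real-time orders; each fails the FIFO queue replay
for example op1, op2, op3, op4 fails at step 4: op4 dequeue() → empty is not legal there
for example op1, op3, op2, op4 fails at step 4: op4 dequeue() → empty is not legal there

not linearizable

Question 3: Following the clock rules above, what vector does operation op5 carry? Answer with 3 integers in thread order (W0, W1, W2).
root op op2, invoked 2: fresh clock plus W2's own tick → (0, 0, 1)
root op op1, invoked 1: fresh clock plus W1's own tick → (0, 1, 0)
root op op3, invoked 4: fresh clock plus W0's own tick → (1, 0, 0)
op6 (invocation 10): componentwise max over VC(op2)=(0, 0, 1), +1 at W2, giving (0, 0, 2)
op4 (invocation 6): componentwise max over VC(op3)=(1, 0, 0), +1 at W0, giving (2, 0, 0)
op5 (invocation 9): componentwise max over VC(op3)=(1, 0, 0), VC(op4)=(2, 0, 0), +1 at W0, giving (3, 0, 0)
target: VC(op5) = (3, 0, 0)

(3, 0, 0)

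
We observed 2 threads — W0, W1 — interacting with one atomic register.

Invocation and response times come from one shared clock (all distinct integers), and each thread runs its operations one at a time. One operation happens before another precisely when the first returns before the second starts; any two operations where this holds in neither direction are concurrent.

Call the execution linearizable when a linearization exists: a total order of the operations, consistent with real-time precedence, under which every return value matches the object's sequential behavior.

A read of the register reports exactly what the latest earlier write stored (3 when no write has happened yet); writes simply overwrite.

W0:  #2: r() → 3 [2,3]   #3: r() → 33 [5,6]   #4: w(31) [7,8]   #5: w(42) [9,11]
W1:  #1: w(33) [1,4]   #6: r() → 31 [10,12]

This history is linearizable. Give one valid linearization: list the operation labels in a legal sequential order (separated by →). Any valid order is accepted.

#2 → #1 → #3 → #4 → #6 → #5

step 1: #2 r() → 3 — value 3
step 2: #1 w(33) — value 33
step 3: #3 r() → 33 — value 33
step 4: #4 w(31) — value 31
step 5: #6 r() → 31 — value 31
step 6: #5 w(42) — value 42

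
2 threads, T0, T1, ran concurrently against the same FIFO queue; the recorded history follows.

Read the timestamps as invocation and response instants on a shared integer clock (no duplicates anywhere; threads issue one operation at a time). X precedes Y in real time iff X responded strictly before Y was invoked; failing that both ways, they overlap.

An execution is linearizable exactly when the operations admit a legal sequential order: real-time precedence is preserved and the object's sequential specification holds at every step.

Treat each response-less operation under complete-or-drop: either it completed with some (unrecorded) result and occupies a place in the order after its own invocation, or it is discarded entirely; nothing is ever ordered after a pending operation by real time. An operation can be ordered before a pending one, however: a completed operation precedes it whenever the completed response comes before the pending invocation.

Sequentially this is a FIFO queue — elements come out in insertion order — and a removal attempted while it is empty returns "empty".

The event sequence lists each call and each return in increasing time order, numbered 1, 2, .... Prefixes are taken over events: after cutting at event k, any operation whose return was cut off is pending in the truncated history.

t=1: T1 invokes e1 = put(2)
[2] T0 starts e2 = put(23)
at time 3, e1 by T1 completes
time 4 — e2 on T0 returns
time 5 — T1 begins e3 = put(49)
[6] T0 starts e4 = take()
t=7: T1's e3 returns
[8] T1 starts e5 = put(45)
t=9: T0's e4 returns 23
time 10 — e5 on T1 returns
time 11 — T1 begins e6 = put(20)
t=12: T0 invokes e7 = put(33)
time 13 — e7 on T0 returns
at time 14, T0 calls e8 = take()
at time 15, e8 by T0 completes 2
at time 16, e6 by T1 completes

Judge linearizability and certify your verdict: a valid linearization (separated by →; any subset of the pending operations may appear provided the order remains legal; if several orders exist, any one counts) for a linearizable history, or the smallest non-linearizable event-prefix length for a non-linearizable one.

linearizable — witness: e2 → e1 → e3 → e4 → e5 → e6 → e7 → e8

step 1: e2 put(23) — queue <23>
step 2: e1 put(2) — queue <23,2>
step 3: e3 put(49) — queue <23,2,49>
step 4: e4 take() → 23 — queue <2,49>
step 5: e5 put(45) — queue <2,49,45>
step 6: e6 put(20) — queue <2,49,45,20>
step 7: e7 put(33) — queue <2,49,45,20,33>
step 8: e8 take() → 2 — queue <49,45,20,33>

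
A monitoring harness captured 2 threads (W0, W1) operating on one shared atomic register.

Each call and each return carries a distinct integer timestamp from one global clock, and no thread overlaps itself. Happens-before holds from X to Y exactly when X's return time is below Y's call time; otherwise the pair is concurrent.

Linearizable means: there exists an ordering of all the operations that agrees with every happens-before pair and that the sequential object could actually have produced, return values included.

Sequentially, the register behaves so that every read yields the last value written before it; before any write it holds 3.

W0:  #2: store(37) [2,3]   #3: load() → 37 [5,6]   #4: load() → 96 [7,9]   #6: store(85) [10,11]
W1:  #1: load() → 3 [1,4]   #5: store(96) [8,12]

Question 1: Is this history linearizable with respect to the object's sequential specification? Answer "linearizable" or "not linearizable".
a witness: #1, #2, #3, #5, #4, #6
1. #1 load() → 3, leaving value 3
2. #2 store(37), leaving value 37
3. #3 load() → 37, leaving value 37
4. #5 store(96), leaving value 96
5. #4 load() → 96, leaving value 96
6. #6 store(85), leaving value 85

linearizable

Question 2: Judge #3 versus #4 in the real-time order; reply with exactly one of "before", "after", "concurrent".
Answer: before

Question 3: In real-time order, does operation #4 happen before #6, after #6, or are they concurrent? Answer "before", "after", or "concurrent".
Answer: before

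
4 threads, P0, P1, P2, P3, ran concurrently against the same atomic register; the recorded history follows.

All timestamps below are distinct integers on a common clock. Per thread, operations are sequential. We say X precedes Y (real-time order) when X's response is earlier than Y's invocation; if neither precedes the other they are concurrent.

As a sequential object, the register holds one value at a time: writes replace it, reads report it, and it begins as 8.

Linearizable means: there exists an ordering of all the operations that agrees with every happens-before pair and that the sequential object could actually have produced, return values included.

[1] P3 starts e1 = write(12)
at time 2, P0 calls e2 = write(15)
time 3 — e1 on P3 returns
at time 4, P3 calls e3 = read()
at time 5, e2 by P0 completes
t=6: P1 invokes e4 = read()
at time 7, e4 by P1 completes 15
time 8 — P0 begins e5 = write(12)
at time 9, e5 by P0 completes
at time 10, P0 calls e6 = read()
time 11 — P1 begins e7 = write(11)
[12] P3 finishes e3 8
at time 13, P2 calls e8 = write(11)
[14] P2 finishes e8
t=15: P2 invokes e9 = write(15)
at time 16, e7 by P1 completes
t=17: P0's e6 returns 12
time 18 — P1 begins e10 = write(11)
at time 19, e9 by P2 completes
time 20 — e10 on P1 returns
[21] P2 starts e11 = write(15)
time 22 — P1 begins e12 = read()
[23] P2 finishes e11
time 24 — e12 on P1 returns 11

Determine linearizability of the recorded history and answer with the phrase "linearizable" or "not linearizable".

events 1..11 are fine; event 12 — the response of e3 at time 12 — makes the prefix non-linearizable
7 orders of the 5 completed atomic register ops respect real time; none is legal
no completion choice of the 2 pending operations (e6, e7) rescues it — every subset was tried
take e1, e2, e3, e4, e5 (pending dropped): step 3 already fails, because e3 read() → 8 cannot occur there
take e1, e2, e4, e3, e5 (pending dropped): step 4 already fails, because e3 read() → 8 cannot occur there

not linearizable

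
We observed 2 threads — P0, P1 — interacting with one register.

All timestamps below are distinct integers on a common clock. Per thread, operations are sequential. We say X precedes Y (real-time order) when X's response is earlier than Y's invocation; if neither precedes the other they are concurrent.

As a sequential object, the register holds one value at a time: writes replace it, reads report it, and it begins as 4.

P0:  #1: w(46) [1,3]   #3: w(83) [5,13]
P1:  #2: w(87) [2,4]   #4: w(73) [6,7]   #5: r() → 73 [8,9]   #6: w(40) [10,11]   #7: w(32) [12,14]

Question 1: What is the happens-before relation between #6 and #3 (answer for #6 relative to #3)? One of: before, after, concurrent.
concurrent

#6 spans [10,11], #3 spans [5,13]
the intervals overlap in both directions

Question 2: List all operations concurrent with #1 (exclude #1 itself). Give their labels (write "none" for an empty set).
#2

overlap test against #1 [1,3]: concurrent iff the interval meets 1..3
#2 [2,4]: concurrent
#3 [5,13]: after
#4 [6,7]: after
#5 [8,9]: after
#6 [10,11]: after
#7 [12,14]: after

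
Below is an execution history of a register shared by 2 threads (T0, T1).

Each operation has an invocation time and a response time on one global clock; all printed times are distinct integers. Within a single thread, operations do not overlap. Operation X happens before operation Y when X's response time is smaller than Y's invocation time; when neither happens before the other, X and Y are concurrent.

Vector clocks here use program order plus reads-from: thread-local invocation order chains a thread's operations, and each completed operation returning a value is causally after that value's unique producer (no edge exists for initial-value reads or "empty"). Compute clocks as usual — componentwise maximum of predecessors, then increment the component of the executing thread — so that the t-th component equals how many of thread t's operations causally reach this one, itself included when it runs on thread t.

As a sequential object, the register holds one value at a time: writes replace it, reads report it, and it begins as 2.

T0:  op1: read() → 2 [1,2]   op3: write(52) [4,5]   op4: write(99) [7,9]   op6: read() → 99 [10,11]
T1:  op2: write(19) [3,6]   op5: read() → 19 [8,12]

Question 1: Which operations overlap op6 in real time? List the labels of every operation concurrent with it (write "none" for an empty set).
Answer: op5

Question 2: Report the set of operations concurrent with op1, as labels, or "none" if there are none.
Answer: none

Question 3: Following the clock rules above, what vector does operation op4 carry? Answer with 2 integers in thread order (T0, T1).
Answer: (3, 0)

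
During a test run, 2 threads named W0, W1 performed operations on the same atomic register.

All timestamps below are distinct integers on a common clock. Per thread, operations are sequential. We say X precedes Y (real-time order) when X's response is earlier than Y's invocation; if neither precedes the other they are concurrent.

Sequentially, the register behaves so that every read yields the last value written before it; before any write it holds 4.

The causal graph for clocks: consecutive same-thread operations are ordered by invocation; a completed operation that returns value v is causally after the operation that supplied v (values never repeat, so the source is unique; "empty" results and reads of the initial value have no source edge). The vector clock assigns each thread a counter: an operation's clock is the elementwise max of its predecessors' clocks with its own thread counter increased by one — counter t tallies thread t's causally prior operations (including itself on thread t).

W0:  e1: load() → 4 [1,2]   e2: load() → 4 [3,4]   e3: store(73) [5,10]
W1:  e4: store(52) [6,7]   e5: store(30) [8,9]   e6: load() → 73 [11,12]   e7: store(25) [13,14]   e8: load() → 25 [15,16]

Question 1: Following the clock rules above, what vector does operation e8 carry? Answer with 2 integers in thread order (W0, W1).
root op e4, invoked 6: fresh clock plus W1's own tick → (0, 1)
root op e1, invoked 1: fresh clock plus W0's own tick → (1, 0)
e5, invoked 8, takes VC(e4)=(0, 1) under max, adds 1 for W1 → (0, 2)
e2, invoked 3, takes VC(e1)=(1, 0) under max, adds 1 for W0 → (2, 0)
e3, invoked 5, takes VC(e2)=(2, 0) under max, adds 1 for W0 → (3, 0)
e6, invoked 11, takes VC(e3)=(3, 0), VC(e5)=(0, 2) under max, adds 1 for W1 → (3, 3)
e7, invoked 13, takes VC(e6)=(3, 3) under max, adds 1 for W1 → (3, 4)
e8, invoked 15, takes VC(e7)=(3, 4) under max, adds 1 for W1 → (3, 5)
target: VC(e8) = (3, 5)

(3, 5)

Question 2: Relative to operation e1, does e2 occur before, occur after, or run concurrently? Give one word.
e2 spans [3,4], e1 spans [1,2]
resp(e1)=2 < inv(e2)=3

after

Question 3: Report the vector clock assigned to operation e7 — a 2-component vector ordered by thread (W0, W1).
e4 (invocation 6): nothing precedes it; W1's component alone gives (0, 1)
e1 (invocation 1): nothing precedes it; W0's component alone gives (1, 0)
e5 (invocation 8): componentwise max over VC(e4)=(0, 1), +1 at W1, giving (0, 2)
e2 (invocation 3): componentwise max over VC(e1)=(1, 0), +1 at W0, giving (2, 0)
e3 (invocation 5): componentwise max over VC(e2)=(2, 0), +1 at W0, giving (3, 0)
e6 (invocation 11): componentwise max over VC(e3)=(3, 0), VC(e5)=(0, 2), +1 at W1, giving (3, 3)
e7 (invocation 13): componentwise max over VC(e6)=(3, 3), +1 at W1, giving (3, 4)
e8 (invocation 15): componentwise max over VC(e7)=(3, 4), +1 at W1, giving (3, 5)
target: VC(e7) = (3, 4)

(3, 4)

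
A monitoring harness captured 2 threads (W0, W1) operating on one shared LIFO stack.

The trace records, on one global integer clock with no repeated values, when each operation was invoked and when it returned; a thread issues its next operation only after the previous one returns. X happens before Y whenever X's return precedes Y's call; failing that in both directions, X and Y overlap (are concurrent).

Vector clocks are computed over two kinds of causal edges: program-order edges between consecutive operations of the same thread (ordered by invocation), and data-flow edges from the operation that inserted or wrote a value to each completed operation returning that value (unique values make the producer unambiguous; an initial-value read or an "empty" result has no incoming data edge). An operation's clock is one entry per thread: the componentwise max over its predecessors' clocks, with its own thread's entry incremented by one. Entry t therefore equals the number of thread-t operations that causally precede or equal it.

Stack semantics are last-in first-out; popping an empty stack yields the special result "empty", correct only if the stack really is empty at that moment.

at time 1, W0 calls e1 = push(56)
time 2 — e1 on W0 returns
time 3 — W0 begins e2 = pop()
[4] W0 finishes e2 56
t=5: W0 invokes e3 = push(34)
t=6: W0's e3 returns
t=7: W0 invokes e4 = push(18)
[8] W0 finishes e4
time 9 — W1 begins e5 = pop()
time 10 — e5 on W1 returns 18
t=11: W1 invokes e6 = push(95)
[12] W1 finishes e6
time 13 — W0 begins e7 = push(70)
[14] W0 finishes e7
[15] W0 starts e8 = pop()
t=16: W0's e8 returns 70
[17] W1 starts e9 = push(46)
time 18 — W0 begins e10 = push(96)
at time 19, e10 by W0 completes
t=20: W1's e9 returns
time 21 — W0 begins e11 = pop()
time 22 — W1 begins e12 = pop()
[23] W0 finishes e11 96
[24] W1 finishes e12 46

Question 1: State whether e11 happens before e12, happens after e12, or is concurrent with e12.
e11 spans [21,23], e12 spans [22,24]
the intervals overlap in both directions

concurrent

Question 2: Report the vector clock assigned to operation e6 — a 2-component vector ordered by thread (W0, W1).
VC(e1, invoked at 1): no causal predecessors; +1 on W0 → (1, 0)
e2, invoked 3, takes VC(e1)=(1, 0) under max, adds 1 for W0 → (2, 0)
e3, invoked 5, takes VC(e2)=(2, 0) under max, adds 1 for W0 → (3, 0)
e4, invoked 7, takes VC(e3)=(3, 0) under max, adds 1 for W0 → (4, 0)
e5, invoked 9, takes VC(e4)=(4, 0) under max, adds 1 for W1 → (4, 1)
e7, invoked 13, takes VC(e4)=(4, 0) under max, adds 1 for W0 → (5, 0)
e6, invoked 11, takes VC(e5)=(4, 1) under max, adds 1 for W1 → (4, 2)
e8, invoked 15, takes VC(e7)=(5, 0) under max, adds 1 for W0 → (6, 0)
e9, invoked 17, takes VC(e6)=(4, 2) under max, adds 1 for W1 → (4, 3)
e10, invoked 18, takes VC(e8)=(6, 0) under max, adds 1 for W0 → (7, 0)
e12, invoked 22, takes VC(e9)=(4, 3) under max, adds 1 for W1 → (4, 4)
e11, invoked 21, takes VC(e10)=(7, 0) under max, adds 1 for W0 → (8, 0)
target: VC(e6) = (4, 2)

(4, 2)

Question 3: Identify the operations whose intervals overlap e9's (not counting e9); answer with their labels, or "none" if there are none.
e9 runs from 17 to 20; window-overlapping ops are concurrent
e1 [1,2]: before
e2 [3,4]: before
e3 [5,6]: before
e4 [7,8]: before
e5 [9,10]: before
e6 [11,12]: before
e7 [13,14]: before
e8 [15,16]: before
e10 [18,19]: concurrent
e11 [21,23]: after
e12 [22,24]: after

e10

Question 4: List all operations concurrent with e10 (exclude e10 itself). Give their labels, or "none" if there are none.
concurrent with e10 ([18,19]): every op whose interval crosses 18..19
e1 [1,2]: before
e2 [3,4]: before
e3 [5,6]: before
e4 [7,8]: before
e5 [9,10]: before
e6 [11,12]: before
e7 [13,14]: before
e8 [15,16]: before
e9 [17,20]: concurrent
e11 [21,23]: after
e12 [22,24]: after

e9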